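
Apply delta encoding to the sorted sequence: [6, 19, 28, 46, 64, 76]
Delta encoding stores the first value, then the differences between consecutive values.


First value: 6
Deltas:
  19 - 6 = 13
  28 - 19 = 9
  46 - 28 = 18
  64 - 46 = 18
  76 - 64 = 12


Delta encoded: [6, 13, 9, 18, 18, 12]


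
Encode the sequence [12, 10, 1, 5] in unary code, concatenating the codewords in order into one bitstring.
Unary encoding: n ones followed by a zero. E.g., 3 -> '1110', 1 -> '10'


Encode each number as n ones followed by a terminating 0:
  12 -> 1111111111110 (13 bits)
  10 -> 11111111110 (11 bits)
  1 -> 10 (2 bits)
  5 -> 111110 (6 bits)
Total length = 13 + 11 + 2 + 6 = 32 bits.

Unary([12, 10, 1, 5]) = 11111111111101111111111010111110 (32 bits)


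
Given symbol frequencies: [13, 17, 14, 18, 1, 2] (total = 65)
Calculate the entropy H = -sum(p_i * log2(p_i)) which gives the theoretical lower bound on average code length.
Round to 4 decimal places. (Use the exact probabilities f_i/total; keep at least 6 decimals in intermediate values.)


Per-symbol terms -p_i * log2(p_i) with p_i = f_i/65:
  p = 13/65 = 0.200000: log2(p) = -2.321928, -p*log2(p) = 0.464386
  p = 17/65 = 0.261538: log2(p) = -1.934905, -p*log2(p) = 0.506052
  p = 14/65 = 0.215385: log2(p) = -2.215013, -p*log2(p) = 0.477080
  p = 18/65 = 0.276923: log2(p) = -1.852443, -p*log2(p) = 0.512984
  p = 1/65 = 0.015385: log2(p) = -6.022368, -p*log2(p) = 0.092652
  p = 2/65 = 0.030769: log2(p) = -5.022368, -p*log2(p) = 0.154534
H = 0.464386 + 0.506052 + 0.477080 + 0.512984 + 0.092652 + 0.154534 = 2.207688

H = 2.2077 bits/symbol


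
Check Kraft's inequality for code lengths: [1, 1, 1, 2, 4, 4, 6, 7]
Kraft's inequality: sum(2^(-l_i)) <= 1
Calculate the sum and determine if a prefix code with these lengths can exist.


Sum = 2^(-1) + 2^(-1) + 2^(-1) + 2^(-2) + 2^(-4) + 2^(-4) + 2^(-6) + 2^(-7)
    = 0.5 + 0.5 + 0.5 + 0.25 + 0.0625 + 0.0625 + 0.015625 + 0.0078125
    = 243/128 = 1.8984375
Since 1.8984375 > 1, Kraft's inequality is NOT satisfied.
A prefix code with these lengths CANNOT exist.

Kraft sum = 1.8984375. Not satisfied.


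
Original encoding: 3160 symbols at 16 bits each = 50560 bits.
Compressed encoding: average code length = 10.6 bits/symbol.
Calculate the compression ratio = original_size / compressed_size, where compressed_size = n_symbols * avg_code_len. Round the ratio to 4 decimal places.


original_size = n_symbols * orig_bits = 3160 * 16 = 50560 bits
compressed_size = n_symbols * avg_code_len = 3160 * 10.6 = 33496.0 bits
ratio = original_size / compressed_size = 50560 / 33496.0 = 1.5094

Compression ratio = 1.5094


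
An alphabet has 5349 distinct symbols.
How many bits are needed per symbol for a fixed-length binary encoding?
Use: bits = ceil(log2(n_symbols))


log2(5349) = 12.3851
Bracket: 2^12 = 4096 < 5349 <= 2^13 = 8192
So ceil(log2(5349)) = 13

bits = ceil(log2(5349)) = ceil(12.3851) = 13 bits


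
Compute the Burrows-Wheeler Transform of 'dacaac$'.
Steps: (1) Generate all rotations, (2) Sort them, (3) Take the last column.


Rotations (sorted):
  0: $dacaac -> last char: c
  1: aac$dac -> last char: c
  2: ac$daca -> last char: a
  3: acaac$d -> last char: d
  4: c$dacaa -> last char: a
  5: caac$da -> last char: a
  6: dacaac$ -> last char: $


BWT = ccadaa$


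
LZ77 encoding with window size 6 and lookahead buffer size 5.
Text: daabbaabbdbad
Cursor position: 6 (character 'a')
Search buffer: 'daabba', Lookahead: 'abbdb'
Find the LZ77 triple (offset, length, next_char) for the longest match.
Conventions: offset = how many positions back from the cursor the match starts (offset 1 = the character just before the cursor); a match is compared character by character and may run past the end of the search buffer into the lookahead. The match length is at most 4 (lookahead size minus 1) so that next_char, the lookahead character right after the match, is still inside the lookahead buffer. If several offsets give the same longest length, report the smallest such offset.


Try each offset into the search buffer:
  offset=1 (pos 5, char 'a'): match length 1
  offset=2 (pos 4, char 'b'): match length 0
  offset=3 (pos 3, char 'b'): match length 0
  offset=4 (pos 2, char 'a'): match length 3
  offset=5 (pos 1, char 'a'): match length 1
  offset=6 (pos 0, char 'd'): match length 0
Longest match has length 3 at offset 4.
next_char = character at position 6 + 3 = 9 -> 'd'

Best match: offset=4, length=3 (matching 'abb' starting at position 2)
LZ77 triple: (4, 3, 'd')


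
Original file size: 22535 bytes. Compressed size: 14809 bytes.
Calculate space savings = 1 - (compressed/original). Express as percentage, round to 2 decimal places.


ratio = compressed/original = 14809/22535 = 0.657156
savings = 1 - ratio = 1 - 0.657156 = 0.342844
as a percentage: 0.342844 * 100 = 34.28%

Space savings = 1 - 14809/22535 = 34.28%


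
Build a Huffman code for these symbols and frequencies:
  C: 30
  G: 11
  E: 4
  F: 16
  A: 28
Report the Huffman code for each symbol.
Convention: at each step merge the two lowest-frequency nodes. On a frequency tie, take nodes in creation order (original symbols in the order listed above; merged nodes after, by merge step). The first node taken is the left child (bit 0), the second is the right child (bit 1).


Huffman tree construction:
Step 1: Merge E(4) + G(11) = 15
Step 2: Merge (E+G)(15) + F(16) = 31
Step 3: Merge A(28) + C(30) = 58
Step 4: Merge ((E+G)+F)(31) + (A+C)(58) = 89
Read each symbol's code off the tree from the root (left child = 0, right child = 1).

Codes:
  C: 11 (length 2)
  G: 001 (length 3)
  E: 000 (length 3)
  F: 01 (length 2)
  A: 10 (length 2)
Average code length: 193/89 = 2.1685 bits/symbol


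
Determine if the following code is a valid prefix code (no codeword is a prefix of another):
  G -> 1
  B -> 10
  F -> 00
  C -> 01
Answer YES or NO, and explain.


Checking each pair (does one codeword prefix another?):
  G='1' vs B='10': prefix -- VIOLATION

NO -- this is NOT a valid prefix code. G (1) is a prefix of B (10).


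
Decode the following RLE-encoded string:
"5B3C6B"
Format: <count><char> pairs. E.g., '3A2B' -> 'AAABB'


Expanding each <count><char> pair:
  5B -> 'BBBBB'
  3C -> 'CCC'
  6B -> 'BBBBBB'

Decoded = BBBBBCCCBBBBBB


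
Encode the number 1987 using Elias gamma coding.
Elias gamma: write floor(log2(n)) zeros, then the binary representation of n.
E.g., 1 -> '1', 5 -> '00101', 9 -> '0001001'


num_bits = floor(log2(1987)) + 1 = 11
leading_zeros = num_bits - 1 = 10
binary(1987) = 11111000011

Elias gamma(1987) = '0000000000' + '11111000011' = 000000000011111000011 (21 bits)


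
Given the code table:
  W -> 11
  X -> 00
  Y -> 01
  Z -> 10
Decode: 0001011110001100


Decoding:
00 -> X
01 -> Y
01 -> Y
11 -> W
10 -> Z
00 -> X
11 -> W
00 -> X


Result: XYYWZXWX


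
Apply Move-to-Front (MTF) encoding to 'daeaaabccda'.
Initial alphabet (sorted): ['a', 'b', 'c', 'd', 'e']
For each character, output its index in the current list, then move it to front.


MTF encoding:
'd': index 3 in ['a', 'b', 'c', 'd', 'e'] -> ['d', 'a', 'b', 'c', 'e']
'a': index 1 in ['d', 'a', 'b', 'c', 'e'] -> ['a', 'd', 'b', 'c', 'e']
'e': index 4 in ['a', 'd', 'b', 'c', 'e'] -> ['e', 'a', 'd', 'b', 'c']
'a': index 1 in ['e', 'a', 'd', 'b', 'c'] -> ['a', 'e', 'd', 'b', 'c']
'a': index 0 in ['a', 'e', 'd', 'b', 'c'] -> ['a', 'e', 'd', 'b', 'c']
'a': index 0 in ['a', 'e', 'd', 'b', 'c'] -> ['a', 'e', 'd', 'b', 'c']
'b': index 3 in ['a', 'e', 'd', 'b', 'c'] -> ['b', 'a', 'e', 'd', 'c']
'c': index 4 in ['b', 'a', 'e', 'd', 'c'] -> ['c', 'b', 'a', 'e', 'd']
'c': index 0 in ['c', 'b', 'a', 'e', 'd'] -> ['c', 'b', 'a', 'e', 'd']
'd': index 4 in ['c', 'b', 'a', 'e', 'd'] -> ['d', 'c', 'b', 'a', 'e']
'a': index 3 in ['d', 'c', 'b', 'a', 'e'] -> ['a', 'd', 'c', 'b', 'e']


Output: [3, 1, 4, 1, 0, 0, 3, 4, 0, 4, 3]


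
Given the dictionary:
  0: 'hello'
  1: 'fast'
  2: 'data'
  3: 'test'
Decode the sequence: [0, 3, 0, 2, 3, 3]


Look up each index in the dictionary:
  0 -> 'hello'
  3 -> 'test'
  0 -> 'hello'
  2 -> 'data'
  3 -> 'test'
  3 -> 'test'

Decoded: "hello test hello data test test"


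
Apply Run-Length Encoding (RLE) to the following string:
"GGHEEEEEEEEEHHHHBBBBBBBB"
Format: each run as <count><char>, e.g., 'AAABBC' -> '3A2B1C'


Scanning runs left to right:
  i=0: run of 'G' x 2 -> '2G'
  i=2: run of 'H' x 1 -> '1H'
  i=3: run of 'E' x 9 -> '9E'
  i=12: run of 'H' x 4 -> '4H'
  i=16: run of 'B' x 8 -> '8B'

RLE = 2G1H9E4H8B


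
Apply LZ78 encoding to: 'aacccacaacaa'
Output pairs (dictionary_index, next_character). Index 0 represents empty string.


LZ78 encoding steps:
Dictionary: {0: ''}
Step 1: w='' (idx 0), next='a' -> output (0, 'a'), add 'a' as idx 1
Step 2: w='a' (idx 1), next='c' -> output (1, 'c'), add 'ac' as idx 2
Step 3: w='' (idx 0), next='c' -> output (0, 'c'), add 'c' as idx 3
Step 4: w='c' (idx 3), next='a' -> output (3, 'a'), add 'ca' as idx 4
Step 5: w='ca' (idx 4), next='a' -> output (4, 'a'), add 'caa' as idx 5
Step 6: w='caa' (idx 5), end of input -> output (5, '')


Encoded: [(0, 'a'), (1, 'c'), (0, 'c'), (3, 'a'), (4, 'a'), (5, '')]


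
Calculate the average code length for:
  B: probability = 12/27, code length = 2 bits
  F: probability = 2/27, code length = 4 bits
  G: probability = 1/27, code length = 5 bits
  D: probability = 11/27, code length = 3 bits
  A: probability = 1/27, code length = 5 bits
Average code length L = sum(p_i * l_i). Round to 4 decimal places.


Weighted contributions p_i * l_i:
  B: (12/27) * 2 = 24/27
  F: (2/27) * 4 = 8/27
  G: (1/27) * 5 = 5/27
  D: (11/27) * 3 = 33/27
  A: (1/27) * 5 = 5/27
Sum = (24 + 8 + 5 + 33 + 5)/27 = 75/27

L = 75/27 = 2.7778 bits/symbol


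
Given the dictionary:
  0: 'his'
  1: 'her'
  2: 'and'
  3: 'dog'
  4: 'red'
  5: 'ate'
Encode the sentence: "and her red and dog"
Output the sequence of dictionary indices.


Look up each word in the dictionary:
  'and' -> 2
  'her' -> 1
  'red' -> 4
  'and' -> 2
  'dog' -> 3

Encoded: [2, 1, 4, 2, 3]


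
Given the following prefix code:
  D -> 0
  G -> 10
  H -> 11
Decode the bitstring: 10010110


Decoding step by step:
Bits 10 -> G
Bits 0 -> D
Bits 10 -> G
Bits 11 -> H
Bits 0 -> D


Decoded message: GDGHD


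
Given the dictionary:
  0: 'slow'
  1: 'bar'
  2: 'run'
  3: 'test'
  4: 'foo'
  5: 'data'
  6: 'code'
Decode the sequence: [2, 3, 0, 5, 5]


Look up each index in the dictionary:
  2 -> 'run'
  3 -> 'test'
  0 -> 'slow'
  5 -> 'data'
  5 -> 'data'

Decoded: "run test slow data data"


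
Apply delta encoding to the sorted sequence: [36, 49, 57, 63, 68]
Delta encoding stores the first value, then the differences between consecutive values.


First value: 36
Deltas:
  49 - 36 = 13
  57 - 49 = 8
  63 - 57 = 6
  68 - 63 = 5


Delta encoded: [36, 13, 8, 6, 5]


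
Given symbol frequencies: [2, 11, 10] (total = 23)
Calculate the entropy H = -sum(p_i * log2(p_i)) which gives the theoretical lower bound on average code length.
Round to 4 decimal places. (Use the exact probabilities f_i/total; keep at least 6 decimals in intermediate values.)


Per-symbol terms -p_i * log2(p_i) with p_i = f_i/23:
  p = 2/23 = 0.086957: log2(p) = -3.523562, -p*log2(p) = 0.306397
  p = 11/23 = 0.478261: log2(p) = -1.064130, -p*log2(p) = 0.508932
  p = 10/23 = 0.434783: log2(p) = -1.201634, -p*log2(p) = 0.522450
H = 0.306397 + 0.508932 + 0.522450 = 1.337779

H = 1.3378 bits/symbol


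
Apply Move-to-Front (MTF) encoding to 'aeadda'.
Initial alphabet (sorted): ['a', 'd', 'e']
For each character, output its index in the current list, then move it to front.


MTF encoding:
'a': index 0 in ['a', 'd', 'e'] -> ['a', 'd', 'e']
'e': index 2 in ['a', 'd', 'e'] -> ['e', 'a', 'd']
'a': index 1 in ['e', 'a', 'd'] -> ['a', 'e', 'd']
'd': index 2 in ['a', 'e', 'd'] -> ['d', 'a', 'e']
'd': index 0 in ['d', 'a', 'e'] -> ['d', 'a', 'e']
'a': index 1 in ['d', 'a', 'e'] -> ['a', 'd', 'e']


Output: [0, 2, 1, 2, 0, 1]


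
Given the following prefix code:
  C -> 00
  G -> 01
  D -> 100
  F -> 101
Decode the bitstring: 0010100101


Decoding step by step:
Bits 00 -> C
Bits 101 -> F
Bits 00 -> C
Bits 101 -> F


Decoded message: CFCF


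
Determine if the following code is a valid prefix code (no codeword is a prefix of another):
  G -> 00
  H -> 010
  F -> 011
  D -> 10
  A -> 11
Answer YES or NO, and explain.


Checking each pair (does one codeword prefix another?):
  G='00' vs H='010': no prefix
  G='00' vs F='011': no prefix
  G='00' vs D='10': no prefix
  G='00' vs A='11': no prefix
  H='010' vs G='00': no prefix
  H='010' vs F='011': no prefix
  H='010' vs D='10': no prefix
  H='010' vs A='11': no prefix
  F='011' vs G='00': no prefix
  F='011' vs H='010': no prefix
  F='011' vs D='10': no prefix
  F='011' vs A='11': no prefix
  D='10' vs G='00': no prefix
  D='10' vs H='010': no prefix
  D='10' vs F='011': no prefix
  D='10' vs A='11': no prefix
  A='11' vs G='00': no prefix
  A='11' vs H='010': no prefix
  A='11' vs F='011': no prefix
  A='11' vs D='10': no prefix
No violation found over all pairs.

YES -- this is a valid prefix code. No codeword is a prefix of any other codeword.


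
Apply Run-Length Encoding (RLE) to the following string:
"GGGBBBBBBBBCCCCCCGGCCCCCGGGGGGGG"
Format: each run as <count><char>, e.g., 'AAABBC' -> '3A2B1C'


Scanning runs left to right:
  i=0: run of 'G' x 3 -> '3G'
  i=3: run of 'B' x 8 -> '8B'
  i=11: run of 'C' x 6 -> '6C'
  i=17: run of 'G' x 2 -> '2G'
  i=19: run of 'C' x 5 -> '5C'
  i=24: run of 'G' x 8 -> '8G'

RLE = 3G8B6C2G5C8G


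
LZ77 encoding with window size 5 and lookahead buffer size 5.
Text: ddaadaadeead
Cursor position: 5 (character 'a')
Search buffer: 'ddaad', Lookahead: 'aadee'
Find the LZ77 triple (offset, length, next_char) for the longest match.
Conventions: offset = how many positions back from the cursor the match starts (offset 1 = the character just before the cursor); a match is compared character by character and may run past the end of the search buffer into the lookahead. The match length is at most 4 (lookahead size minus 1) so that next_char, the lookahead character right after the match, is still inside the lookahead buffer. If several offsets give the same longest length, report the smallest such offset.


Try each offset into the search buffer:
  offset=1 (pos 4, char 'd'): match length 0
  offset=2 (pos 3, char 'a'): match length 1
  offset=3 (pos 2, char 'a'): match length 3
  offset=4 (pos 1, char 'd'): match length 0
  offset=5 (pos 0, char 'd'): match length 0
Longest match has length 3 at offset 3.
next_char = character at position 5 + 3 = 8 -> 'e'

Best match: offset=3, length=3 (matching 'aad' starting at position 2)
LZ77 triple: (3, 3, 'e')


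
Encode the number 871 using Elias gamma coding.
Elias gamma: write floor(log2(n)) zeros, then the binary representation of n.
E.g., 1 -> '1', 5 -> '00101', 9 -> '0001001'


num_bits = floor(log2(871)) + 1 = 10
leading_zeros = num_bits - 1 = 9
binary(871) = 1101100111

Elias gamma(871) = '000000000' + '1101100111' = 0000000001101100111 (19 bits)


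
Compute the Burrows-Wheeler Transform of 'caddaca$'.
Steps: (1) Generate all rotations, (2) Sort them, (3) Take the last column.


Rotations (sorted):
  0: $caddaca -> last char: a
  1: a$caddac -> last char: c
  2: aca$cadd -> last char: d
  3: addaca$c -> last char: c
  4: ca$cadda -> last char: a
  5: caddaca$ -> last char: $
  6: daca$cad -> last char: d
  7: ddaca$ca -> last char: a


BWT = acdca$da


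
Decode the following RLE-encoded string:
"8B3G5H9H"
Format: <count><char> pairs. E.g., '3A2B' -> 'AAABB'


Expanding each <count><char> pair:
  8B -> 'BBBBBBBB'
  3G -> 'GGG'
  5H -> 'HHHHH'
  9H -> 'HHHHHHHHH'

Decoded = BBBBBBBBGGGHHHHHHHHHHHHHH


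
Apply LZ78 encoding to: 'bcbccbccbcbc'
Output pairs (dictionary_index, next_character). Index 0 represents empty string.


LZ78 encoding steps:
Dictionary: {0: ''}
Step 1: w='' (idx 0), next='b' -> output (0, 'b'), add 'b' as idx 1
Step 2: w='' (idx 0), next='c' -> output (0, 'c'), add 'c' as idx 2
Step 3: w='b' (idx 1), next='c' -> output (1, 'c'), add 'bc' as idx 3
Step 4: w='c' (idx 2), next='b' -> output (2, 'b'), add 'cb' as idx 4
Step 5: w='c' (idx 2), next='c' -> output (2, 'c'), add 'cc' as idx 5
Step 6: w='bc' (idx 3), next='b' -> output (3, 'b'), add 'bcb' as idx 6
Step 7: w='c' (idx 2), end of input -> output (2, '')


Encoded: [(0, 'b'), (0, 'c'), (1, 'c'), (2, 'b'), (2, 'c'), (3, 'b'), (2, '')]


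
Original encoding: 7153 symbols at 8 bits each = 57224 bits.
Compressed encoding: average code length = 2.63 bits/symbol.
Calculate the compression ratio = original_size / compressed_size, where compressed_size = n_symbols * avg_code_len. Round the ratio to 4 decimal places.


original_size = n_symbols * orig_bits = 7153 * 8 = 57224 bits
compressed_size = n_symbols * avg_code_len = 7153 * 2.63 = 18812.39 bits
ratio = original_size / compressed_size = 57224 / 18812.39 = 3.0418

Compression ratio = 3.0418


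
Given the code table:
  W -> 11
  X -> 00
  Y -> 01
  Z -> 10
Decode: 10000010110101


Decoding:
10 -> Z
00 -> X
00 -> X
10 -> Z
11 -> W
01 -> Y
01 -> Y


Result: ZXXZWYY


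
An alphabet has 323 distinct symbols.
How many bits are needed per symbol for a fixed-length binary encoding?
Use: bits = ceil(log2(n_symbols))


log2(323) = 8.3354
Bracket: 2^8 = 256 < 323 <= 2^9 = 512
So ceil(log2(323)) = 9

bits = ceil(log2(323)) = ceil(8.3354) = 9 bits


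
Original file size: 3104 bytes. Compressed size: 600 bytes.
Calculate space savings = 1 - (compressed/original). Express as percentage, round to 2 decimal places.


ratio = compressed/original = 600/3104 = 0.193299
savings = 1 - ratio = 1 - 0.193299 = 0.806701
as a percentage: 0.806701 * 100 = 80.67%

Space savings = 1 - 600/3104 = 80.67%


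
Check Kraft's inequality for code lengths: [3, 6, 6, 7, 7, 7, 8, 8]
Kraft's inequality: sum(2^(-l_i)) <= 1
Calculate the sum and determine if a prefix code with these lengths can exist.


Sum = 2^(-3) + 2^(-6) + 2^(-6) + 2^(-7) + 2^(-7) + 2^(-7) + 2^(-8) + 2^(-8)
    = 0.125 + 0.015625 + 0.015625 + 0.0078125 + 0.0078125 + 0.0078125 + 0.00390625 + 0.00390625
    = 48/256 = 0.1875
Since 0.1875 <= 1, Kraft's inequality IS satisfied.
A prefix code with these lengths CAN exist.

Kraft sum = 0.1875. Satisfied.


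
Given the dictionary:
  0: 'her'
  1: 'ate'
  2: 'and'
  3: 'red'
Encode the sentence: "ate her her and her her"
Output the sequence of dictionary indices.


Look up each word in the dictionary:
  'ate' -> 1
  'her' -> 0
  'her' -> 0
  'and' -> 2
  'her' -> 0
  'her' -> 0

Encoded: [1, 0, 0, 2, 0, 0]


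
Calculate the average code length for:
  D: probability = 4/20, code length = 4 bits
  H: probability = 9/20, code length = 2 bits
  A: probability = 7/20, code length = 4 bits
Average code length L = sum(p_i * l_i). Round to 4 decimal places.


Weighted contributions p_i * l_i:
  D: (4/20) * 4 = 16/20
  H: (9/20) * 2 = 18/20
  A: (7/20) * 4 = 28/20
Sum = (16 + 18 + 28)/20 = 62/20

L = 62/20 = 3.1000 bits/symbol


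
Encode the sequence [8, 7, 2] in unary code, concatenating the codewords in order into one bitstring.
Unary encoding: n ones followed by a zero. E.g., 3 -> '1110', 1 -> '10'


Encode each number as n ones followed by a terminating 0:
  8 -> 111111110 (9 bits)
  7 -> 11111110 (8 bits)
  2 -> 110 (3 bits)
Total length = 9 + 8 + 3 = 20 bits.

Unary([8, 7, 2]) = 11111111011111110110 (20 bits)


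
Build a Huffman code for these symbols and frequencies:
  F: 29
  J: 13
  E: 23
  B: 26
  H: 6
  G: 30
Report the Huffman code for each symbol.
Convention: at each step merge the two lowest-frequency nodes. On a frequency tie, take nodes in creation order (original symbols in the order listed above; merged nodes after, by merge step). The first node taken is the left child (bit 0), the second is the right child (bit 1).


Huffman tree construction:
Step 1: Merge H(6) + J(13) = 19
Step 2: Merge (H+J)(19) + E(23) = 42
Step 3: Merge B(26) + F(29) = 55
Step 4: Merge G(30) + ((H+J)+E)(42) = 72
Step 5: Merge (B+F)(55) + (G+((H+J)+E))(72) = 127
Read each symbol's code off the tree from the root (left child = 0, right child = 1).

Codes:
  F: 01 (length 2)
  J: 1101 (length 4)
  E: 111 (length 3)
  B: 00 (length 2)
  H: 1100 (length 4)
  G: 10 (length 2)
Average code length: 315/127 = 2.4803 bits/symbol


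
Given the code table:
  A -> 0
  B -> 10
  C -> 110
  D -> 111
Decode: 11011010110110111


Decoding:
110 -> C
110 -> C
10 -> B
110 -> C
110 -> C
111 -> D


Result: CCBCCD


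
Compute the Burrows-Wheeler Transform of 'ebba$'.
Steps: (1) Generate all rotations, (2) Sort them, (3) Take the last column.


Rotations (sorted):
  0: $ebba -> last char: a
  1: a$ebb -> last char: b
  2: ba$eb -> last char: b
  3: bba$e -> last char: e
  4: ebba$ -> last char: $


BWT = abbe$


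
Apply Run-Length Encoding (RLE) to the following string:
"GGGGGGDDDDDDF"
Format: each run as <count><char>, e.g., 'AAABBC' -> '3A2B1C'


Scanning runs left to right:
  i=0: run of 'G' x 6 -> '6G'
  i=6: run of 'D' x 6 -> '6D'
  i=12: run of 'F' x 1 -> '1F'

RLE = 6G6D1F


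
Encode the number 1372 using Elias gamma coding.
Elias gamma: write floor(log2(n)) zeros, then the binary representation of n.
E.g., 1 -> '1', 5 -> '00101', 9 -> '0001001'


num_bits = floor(log2(1372)) + 1 = 11
leading_zeros = num_bits - 1 = 10
binary(1372) = 10101011100

Elias gamma(1372) = '0000000000' + '10101011100' = 000000000010101011100 (21 bits)


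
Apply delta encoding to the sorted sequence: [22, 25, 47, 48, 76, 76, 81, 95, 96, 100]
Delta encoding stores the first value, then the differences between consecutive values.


First value: 22
Deltas:
  25 - 22 = 3
  47 - 25 = 22
  48 - 47 = 1
  76 - 48 = 28
  76 - 76 = 0
  81 - 76 = 5
  95 - 81 = 14
  96 - 95 = 1
  100 - 96 = 4


Delta encoded: [22, 3, 22, 1, 28, 0, 5, 14, 1, 4]


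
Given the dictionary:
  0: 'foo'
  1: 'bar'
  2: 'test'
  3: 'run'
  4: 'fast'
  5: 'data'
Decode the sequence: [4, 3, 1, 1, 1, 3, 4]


Look up each index in the dictionary:
  4 -> 'fast'
  3 -> 'run'
  1 -> 'bar'
  1 -> 'bar'
  1 -> 'bar'
  3 -> 'run'
  4 -> 'fast'

Decoded: "fast run bar bar bar run fast"


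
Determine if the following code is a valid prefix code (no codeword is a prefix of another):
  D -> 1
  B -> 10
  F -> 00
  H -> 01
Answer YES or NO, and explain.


Checking each pair (does one codeword prefix another?):
  D='1' vs B='10': prefix -- VIOLATION

NO -- this is NOT a valid prefix code. D (1) is a prefix of B (10).


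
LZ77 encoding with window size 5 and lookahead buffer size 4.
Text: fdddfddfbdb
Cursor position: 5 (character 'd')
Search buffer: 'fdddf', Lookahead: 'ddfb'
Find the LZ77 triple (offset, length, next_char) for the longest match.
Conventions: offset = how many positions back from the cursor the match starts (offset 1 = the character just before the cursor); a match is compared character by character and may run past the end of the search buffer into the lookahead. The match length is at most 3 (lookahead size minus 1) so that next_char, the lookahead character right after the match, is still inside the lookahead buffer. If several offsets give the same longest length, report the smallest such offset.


Try each offset into the search buffer:
  offset=1 (pos 4, char 'f'): match length 0
  offset=2 (pos 3, char 'd'): match length 1
  offset=3 (pos 2, char 'd'): match length 3
  offset=4 (pos 1, char 'd'): match length 2
  offset=5 (pos 0, char 'f'): match length 0
Longest match has length 3 at offset 3.
next_char = character at position 5 + 3 = 8 -> 'b'

Best match: offset=3, length=3 (matching 'ddf' starting at position 2)
LZ77 triple: (3, 3, 'b')


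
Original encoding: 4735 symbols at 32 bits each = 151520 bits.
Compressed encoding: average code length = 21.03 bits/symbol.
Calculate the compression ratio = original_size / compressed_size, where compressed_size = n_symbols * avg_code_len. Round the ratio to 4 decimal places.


original_size = n_symbols * orig_bits = 4735 * 32 = 151520 bits
compressed_size = n_symbols * avg_code_len = 4735 * 21.03 = 99577.05 bits
ratio = original_size / compressed_size = 151520 / 99577.05 = 1.5216

Compression ratio = 1.5216


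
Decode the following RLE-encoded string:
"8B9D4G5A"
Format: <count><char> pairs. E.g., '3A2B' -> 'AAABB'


Expanding each <count><char> pair:
  8B -> 'BBBBBBBB'
  9D -> 'DDDDDDDDD'
  4G -> 'GGGG'
  5A -> 'AAAAA'

Decoded = BBBBBBBBDDDDDDDDDGGGGAAAAA


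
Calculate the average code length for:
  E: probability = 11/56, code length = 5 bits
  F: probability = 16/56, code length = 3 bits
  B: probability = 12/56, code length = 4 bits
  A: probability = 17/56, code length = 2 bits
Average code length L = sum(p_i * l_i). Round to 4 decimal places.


Weighted contributions p_i * l_i:
  E: (11/56) * 5 = 55/56
  F: (16/56) * 3 = 48/56
  B: (12/56) * 4 = 48/56
  A: (17/56) * 2 = 34/56
Sum = (55 + 48 + 48 + 34)/56 = 185/56

L = 185/56 = 3.3036 bits/symbol


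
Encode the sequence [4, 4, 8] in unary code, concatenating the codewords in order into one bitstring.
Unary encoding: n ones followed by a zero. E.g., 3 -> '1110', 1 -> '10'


Encode each number as n ones followed by a terminating 0:
  4 -> 11110 (5 bits)
  4 -> 11110 (5 bits)
  8 -> 111111110 (9 bits)
Total length = 5 + 5 + 9 = 19 bits.

Unary([4, 4, 8]) = 1111011110111111110 (19 bits)


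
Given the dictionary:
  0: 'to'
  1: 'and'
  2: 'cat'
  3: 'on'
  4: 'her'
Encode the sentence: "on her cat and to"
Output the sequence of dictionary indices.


Look up each word in the dictionary:
  'on' -> 3
  'her' -> 4
  'cat' -> 2
  'and' -> 1
  'to' -> 0

Encoded: [3, 4, 2, 1, 0]


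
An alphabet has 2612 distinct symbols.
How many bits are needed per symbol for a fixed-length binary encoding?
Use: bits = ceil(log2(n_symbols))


log2(2612) = 11.3509
Bracket: 2^11 = 2048 < 2612 <= 2^12 = 4096
So ceil(log2(2612)) = 12

bits = ceil(log2(2612)) = ceil(11.3509) = 12 bits


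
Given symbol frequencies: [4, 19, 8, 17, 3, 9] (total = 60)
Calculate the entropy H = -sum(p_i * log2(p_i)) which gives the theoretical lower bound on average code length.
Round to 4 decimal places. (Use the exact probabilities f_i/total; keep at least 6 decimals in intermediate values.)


Per-symbol terms -p_i * log2(p_i) with p_i = f_i/60:
  p = 4/60 = 0.066667: log2(p) = -3.906891, -p*log2(p) = 0.260459
  p = 19/60 = 0.316667: log2(p) = -1.658963, -p*log2(p) = 0.525338
  p = 8/60 = 0.133333: log2(p) = -2.906891, -p*log2(p) = 0.387585
  p = 17/60 = 0.283333: log2(p) = -1.819428, -p*log2(p) = 0.515505
  p = 3/60 = 0.050000: log2(p) = -4.321928, -p*log2(p) = 0.216096
  p = 9/60 = 0.150000: log2(p) = -2.736966, -p*log2(p) = 0.410545
H = 0.260459 + 0.525338 + 0.387585 + 0.515505 + 0.216096 + 0.410545 = 2.315528

H = 2.3155 bits/symbol


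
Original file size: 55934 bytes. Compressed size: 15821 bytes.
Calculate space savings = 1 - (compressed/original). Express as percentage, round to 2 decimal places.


ratio = compressed/original = 15821/55934 = 0.282851
savings = 1 - ratio = 1 - 0.282851 = 0.717149
as a percentage: 0.717149 * 100 = 71.71%

Space savings = 1 - 15821/55934 = 71.71%


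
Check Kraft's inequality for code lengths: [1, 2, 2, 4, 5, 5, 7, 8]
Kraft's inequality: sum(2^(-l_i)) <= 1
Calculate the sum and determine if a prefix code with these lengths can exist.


Sum = 2^(-1) + 2^(-2) + 2^(-2) + 2^(-4) + 2^(-5) + 2^(-5) + 2^(-7) + 2^(-8)
    = 0.5 + 0.25 + 0.25 + 0.0625 + 0.03125 + 0.03125 + 0.0078125 + 0.00390625
    = 291/256 = 1.13671875
Since 1.13671875 > 1, Kraft's inequality is NOT satisfied.
A prefix code with these lengths CANNOT exist.

Kraft sum = 1.13671875. Not satisfied.


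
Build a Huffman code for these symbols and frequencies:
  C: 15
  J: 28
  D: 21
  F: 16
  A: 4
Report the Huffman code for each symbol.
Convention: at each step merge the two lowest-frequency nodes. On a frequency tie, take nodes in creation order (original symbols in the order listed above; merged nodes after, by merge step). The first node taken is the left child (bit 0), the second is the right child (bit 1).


Huffman tree construction:
Step 1: Merge A(4) + C(15) = 19
Step 2: Merge F(16) + (A+C)(19) = 35
Step 3: Merge D(21) + J(28) = 49
Step 4: Merge (F+(A+C))(35) + (D+J)(49) = 84
Read each symbol's code off the tree from the root (left child = 0, right child = 1).

Codes:
  C: 011 (length 3)
  J: 11 (length 2)
  D: 10 (length 2)
  F: 00 (length 2)
  A: 010 (length 3)
Average code length: 187/84 = 2.2262 bits/symbol


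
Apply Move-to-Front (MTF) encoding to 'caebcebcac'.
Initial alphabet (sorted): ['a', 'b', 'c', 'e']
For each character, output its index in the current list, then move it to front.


MTF encoding:
'c': index 2 in ['a', 'b', 'c', 'e'] -> ['c', 'a', 'b', 'e']
'a': index 1 in ['c', 'a', 'b', 'e'] -> ['a', 'c', 'b', 'e']
'e': index 3 in ['a', 'c', 'b', 'e'] -> ['e', 'a', 'c', 'b']
'b': index 3 in ['e', 'a', 'c', 'b'] -> ['b', 'e', 'a', 'c']
'c': index 3 in ['b', 'e', 'a', 'c'] -> ['c', 'b', 'e', 'a']
'e': index 2 in ['c', 'b', 'e', 'a'] -> ['e', 'c', 'b', 'a']
'b': index 2 in ['e', 'c', 'b', 'a'] -> ['b', 'e', 'c', 'a']
'c': index 2 in ['b', 'e', 'c', 'a'] -> ['c', 'b', 'e', 'a']
'a': index 3 in ['c', 'b', 'e', 'a'] -> ['a', 'c', 'b', 'e']
'c': index 1 in ['a', 'c', 'b', 'e'] -> ['c', 'a', 'b', 'e']


Output: [2, 1, 3, 3, 3, 2, 2, 2, 3, 1]


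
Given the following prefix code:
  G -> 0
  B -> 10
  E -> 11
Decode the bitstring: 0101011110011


Decoding step by step:
Bits 0 -> G
Bits 10 -> B
Bits 10 -> B
Bits 11 -> E
Bits 11 -> E
Bits 0 -> G
Bits 0 -> G
Bits 11 -> E


Decoded message: GBBEEGGE


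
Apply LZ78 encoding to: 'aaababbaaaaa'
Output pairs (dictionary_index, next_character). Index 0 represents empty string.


LZ78 encoding steps:
Dictionary: {0: ''}
Step 1: w='' (idx 0), next='a' -> output (0, 'a'), add 'a' as idx 1
Step 2: w='a' (idx 1), next='a' -> output (1, 'a'), add 'aa' as idx 2
Step 3: w='' (idx 0), next='b' -> output (0, 'b'), add 'b' as idx 3
Step 4: w='a' (idx 1), next='b' -> output (1, 'b'), add 'ab' as idx 4
Step 5: w='b' (idx 3), next='a' -> output (3, 'a'), add 'ba' as idx 5
Step 6: w='aa' (idx 2), next='a' -> output (2, 'a'), add 'aaa' as idx 6
Step 7: w='a' (idx 1), end of input -> output (1, '')


Encoded: [(0, 'a'), (1, 'a'), (0, 'b'), (1, 'b'), (3, 'a'), (2, 'a'), (1, '')]


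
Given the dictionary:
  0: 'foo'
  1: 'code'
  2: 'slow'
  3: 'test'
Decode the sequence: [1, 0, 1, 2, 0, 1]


Look up each index in the dictionary:
  1 -> 'code'
  0 -> 'foo'
  1 -> 'code'
  2 -> 'slow'
  0 -> 'foo'
  1 -> 'code'

Decoded: "code foo code slow foo code"


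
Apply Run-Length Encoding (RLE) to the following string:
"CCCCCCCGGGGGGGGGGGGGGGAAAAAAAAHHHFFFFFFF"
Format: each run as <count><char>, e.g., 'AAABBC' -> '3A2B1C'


Scanning runs left to right:
  i=0: run of 'C' x 7 -> '7C'
  i=7: run of 'G' x 15 -> '15G'
  i=22: run of 'A' x 8 -> '8A'
  i=30: run of 'H' x 3 -> '3H'
  i=33: run of 'F' x 7 -> '7F'

RLE = 7C15G8A3H7F


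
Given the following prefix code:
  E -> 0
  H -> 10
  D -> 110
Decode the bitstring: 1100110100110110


Decoding step by step:
Bits 110 -> D
Bits 0 -> E
Bits 110 -> D
Bits 10 -> H
Bits 0 -> E
Bits 110 -> D
Bits 110 -> D


Decoded message: DEDHEDD


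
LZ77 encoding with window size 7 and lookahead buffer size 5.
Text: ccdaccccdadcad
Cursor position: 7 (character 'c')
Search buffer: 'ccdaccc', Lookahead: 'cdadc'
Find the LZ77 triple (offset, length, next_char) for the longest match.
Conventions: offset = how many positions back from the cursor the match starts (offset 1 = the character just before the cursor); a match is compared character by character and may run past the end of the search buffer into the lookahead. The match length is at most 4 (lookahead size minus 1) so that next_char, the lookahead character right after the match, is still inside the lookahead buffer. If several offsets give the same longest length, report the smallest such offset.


Try each offset into the search buffer:
  offset=1 (pos 6, char 'c'): match length 1
  offset=2 (pos 5, char 'c'): match length 1
  offset=3 (pos 4, char 'c'): match length 1
  offset=4 (pos 3, char 'a'): match length 0
  offset=5 (pos 2, char 'd'): match length 0
  offset=6 (pos 1, char 'c'): match length 3
  offset=7 (pos 0, char 'c'): match length 1
Longest match has length 3 at offset 6.
next_char = character at position 7 + 3 = 10 -> 'd'

Best match: offset=6, length=3 (matching 'cda' starting at position 1)
LZ77 triple: (6, 3, 'd')


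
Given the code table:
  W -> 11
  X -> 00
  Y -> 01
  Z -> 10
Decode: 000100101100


Decoding:
00 -> X
01 -> Y
00 -> X
10 -> Z
11 -> W
00 -> X


Result: XYXZWX


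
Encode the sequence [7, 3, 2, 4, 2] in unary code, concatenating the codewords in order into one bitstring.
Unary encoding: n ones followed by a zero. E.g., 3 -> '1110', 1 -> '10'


Encode each number as n ones followed by a terminating 0:
  7 -> 11111110 (8 bits)
  3 -> 1110 (4 bits)
  2 -> 110 (3 bits)
  4 -> 11110 (5 bits)
  2 -> 110 (3 bits)
Total length = 8 + 4 + 3 + 5 + 3 = 23 bits.

Unary([7, 3, 2, 4, 2]) = 11111110111011011110110 (23 bits)


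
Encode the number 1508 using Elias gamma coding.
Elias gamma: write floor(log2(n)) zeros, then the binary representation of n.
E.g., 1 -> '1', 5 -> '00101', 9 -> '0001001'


num_bits = floor(log2(1508)) + 1 = 11
leading_zeros = num_bits - 1 = 10
binary(1508) = 10111100100

Elias gamma(1508) = '0000000000' + '10111100100' = 000000000010111100100 (21 bits)


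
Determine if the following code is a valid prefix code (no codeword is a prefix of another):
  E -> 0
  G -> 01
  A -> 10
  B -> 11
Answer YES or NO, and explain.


Checking each pair (does one codeword prefix another?):
  E='0' vs G='01': prefix -- VIOLATION

NO -- this is NOT a valid prefix code. E (0) is a prefix of G (01).


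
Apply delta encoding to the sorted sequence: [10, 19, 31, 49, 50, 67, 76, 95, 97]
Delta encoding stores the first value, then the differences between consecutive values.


First value: 10
Deltas:
  19 - 10 = 9
  31 - 19 = 12
  49 - 31 = 18
  50 - 49 = 1
  67 - 50 = 17
  76 - 67 = 9
  95 - 76 = 19
  97 - 95 = 2


Delta encoded: [10, 9, 12, 18, 1, 17, 9, 19, 2]


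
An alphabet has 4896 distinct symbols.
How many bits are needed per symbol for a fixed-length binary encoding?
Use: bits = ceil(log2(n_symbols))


log2(4896) = 12.2574
Bracket: 2^12 = 4096 < 4896 <= 2^13 = 8192
So ceil(log2(4896)) = 13

bits = ceil(log2(4896)) = ceil(12.2574) = 13 bits


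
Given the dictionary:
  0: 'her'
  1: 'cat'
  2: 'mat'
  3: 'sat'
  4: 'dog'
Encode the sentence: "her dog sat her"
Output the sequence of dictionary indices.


Look up each word in the dictionary:
  'her' -> 0
  'dog' -> 4
  'sat' -> 3
  'her' -> 0

Encoded: [0, 4, 3, 0]


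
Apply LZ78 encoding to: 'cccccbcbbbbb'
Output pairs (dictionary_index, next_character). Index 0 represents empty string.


LZ78 encoding steps:
Dictionary: {0: ''}
Step 1: w='' (idx 0), next='c' -> output (0, 'c'), add 'c' as idx 1
Step 2: w='c' (idx 1), next='c' -> output (1, 'c'), add 'cc' as idx 2
Step 3: w='cc' (idx 2), next='b' -> output (2, 'b'), add 'ccb' as idx 3
Step 4: w='c' (idx 1), next='b' -> output (1, 'b'), add 'cb' as idx 4
Step 5: w='' (idx 0), next='b' -> output (0, 'b'), add 'b' as idx 5
Step 6: w='b' (idx 5), next='b' -> output (5, 'b'), add 'bb' as idx 6
Step 7: w='b' (idx 5), end of input -> output (5, '')


Encoded: [(0, 'c'), (1, 'c'), (2, 'b'), (1, 'b'), (0, 'b'), (5, 'b'), (5, '')]


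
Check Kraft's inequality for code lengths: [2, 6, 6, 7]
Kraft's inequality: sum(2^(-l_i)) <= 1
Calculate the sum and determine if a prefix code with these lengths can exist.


Sum = 2^(-2) + 2^(-6) + 2^(-6) + 2^(-7)
    = 0.25 + 0.015625 + 0.015625 + 0.0078125
    = 37/128 = 0.2890625
Since 0.2890625 <= 1, Kraft's inequality IS satisfied.
A prefix code with these lengths CAN exist.

Kraft sum = 0.2890625. Satisfied.


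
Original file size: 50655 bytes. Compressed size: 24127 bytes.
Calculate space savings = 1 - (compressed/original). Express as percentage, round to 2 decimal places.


ratio = compressed/original = 24127/50655 = 0.4763
savings = 1 - ratio = 1 - 0.4763 = 0.5237
as a percentage: 0.5237 * 100 = 52.37%

Space savings = 1 - 24127/50655 = 52.37%


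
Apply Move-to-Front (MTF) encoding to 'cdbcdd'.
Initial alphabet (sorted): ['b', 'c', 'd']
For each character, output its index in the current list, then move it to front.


MTF encoding:
'c': index 1 in ['b', 'c', 'd'] -> ['c', 'b', 'd']
'd': index 2 in ['c', 'b', 'd'] -> ['d', 'c', 'b']
'b': index 2 in ['d', 'c', 'b'] -> ['b', 'd', 'c']
'c': index 2 in ['b', 'd', 'c'] -> ['c', 'b', 'd']
'd': index 2 in ['c', 'b', 'd'] -> ['d', 'c', 'b']
'd': index 0 in ['d', 'c', 'b'] -> ['d', 'c', 'b']


Output: [1, 2, 2, 2, 2, 0]


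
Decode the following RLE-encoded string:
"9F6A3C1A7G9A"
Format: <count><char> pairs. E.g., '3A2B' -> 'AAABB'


Expanding each <count><char> pair:
  9F -> 'FFFFFFFFF'
  6A -> 'AAAAAA'
  3C -> 'CCC'
  1A -> 'A'
  7G -> 'GGGGGGG'
  9A -> 'AAAAAAAAA'

Decoded = FFFFFFFFFAAAAAACCCAGGGGGGGAAAAAAAAA


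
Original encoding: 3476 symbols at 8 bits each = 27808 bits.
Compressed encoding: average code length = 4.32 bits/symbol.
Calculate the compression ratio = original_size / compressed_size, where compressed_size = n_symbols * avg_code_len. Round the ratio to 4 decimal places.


original_size = n_symbols * orig_bits = 3476 * 8 = 27808 bits
compressed_size = n_symbols * avg_code_len = 3476 * 4.32 = 15016.32 bits
ratio = original_size / compressed_size = 27808 / 15016.32 = 1.8519

Compression ratio = 1.8519


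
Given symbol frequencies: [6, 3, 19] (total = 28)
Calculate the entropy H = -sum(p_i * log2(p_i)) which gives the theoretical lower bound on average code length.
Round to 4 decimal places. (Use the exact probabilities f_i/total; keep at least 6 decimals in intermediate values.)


Per-symbol terms -p_i * log2(p_i) with p_i = f_i/28:
  p = 6/28 = 0.214286: log2(p) = -2.222392, -p*log2(p) = 0.476227
  p = 3/28 = 0.107143: log2(p) = -3.222392, -p*log2(p) = 0.345256
  p = 19/28 = 0.678571: log2(p) = -0.559427, -p*log2(p) = 0.379611
H = 0.476227 + 0.345256 + 0.379611 = 1.201094

H = 1.2011 bits/symbol


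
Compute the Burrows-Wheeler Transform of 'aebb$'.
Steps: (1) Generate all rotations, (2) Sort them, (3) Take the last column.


Rotations (sorted):
  0: $aebb -> last char: b
  1: aebb$ -> last char: $
  2: b$aeb -> last char: b
  3: bb$ae -> last char: e
  4: ebb$a -> last char: a


BWT = b$bea


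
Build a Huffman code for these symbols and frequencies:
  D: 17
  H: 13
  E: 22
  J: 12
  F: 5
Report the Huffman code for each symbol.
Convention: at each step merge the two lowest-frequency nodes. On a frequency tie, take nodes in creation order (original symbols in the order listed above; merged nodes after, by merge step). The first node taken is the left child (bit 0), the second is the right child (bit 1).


Huffman tree construction:
Step 1: Merge F(5) + J(12) = 17
Step 2: Merge H(13) + D(17) = 30
Step 3: Merge (F+J)(17) + E(22) = 39
Step 4: Merge (H+D)(30) + ((F+J)+E)(39) = 69
Read each symbol's code off the tree from the root (left child = 0, right child = 1).

Codes:
  D: 01 (length 2)
  H: 00 (length 2)
  E: 11 (length 2)
  J: 101 (length 3)
  F: 100 (length 3)
Average code length: 155/69 = 2.2464 bits/symbol


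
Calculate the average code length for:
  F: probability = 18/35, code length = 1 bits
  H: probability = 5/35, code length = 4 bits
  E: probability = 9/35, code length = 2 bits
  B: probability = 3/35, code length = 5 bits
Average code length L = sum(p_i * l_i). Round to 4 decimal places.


Weighted contributions p_i * l_i:
  F: (18/35) * 1 = 18/35
  H: (5/35) * 4 = 20/35
  E: (9/35) * 2 = 18/35
  B: (3/35) * 5 = 15/35
Sum = (18 + 20 + 18 + 15)/35 = 71/35

L = 71/35 = 2.0286 bits/symbol


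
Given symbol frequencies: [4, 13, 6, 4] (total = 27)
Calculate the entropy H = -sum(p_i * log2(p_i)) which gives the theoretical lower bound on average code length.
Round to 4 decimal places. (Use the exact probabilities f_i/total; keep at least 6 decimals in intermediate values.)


Per-symbol terms -p_i * log2(p_i) with p_i = f_i/27:
  p = 4/27 = 0.148148: log2(p) = -2.754888, -p*log2(p) = 0.408131
  p = 13/27 = 0.481481: log2(p) = -1.054448, -p*log2(p) = 0.507697
  p = 6/27 = 0.222222: log2(p) = -2.169925, -p*log2(p) = 0.482206
  p = 4/27 = 0.148148: log2(p) = -2.754888, -p*log2(p) = 0.408131
H = 0.408131 + 0.507697 + 0.482206 + 0.408131 = 1.806165

H = 1.8062 bits/symbol
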